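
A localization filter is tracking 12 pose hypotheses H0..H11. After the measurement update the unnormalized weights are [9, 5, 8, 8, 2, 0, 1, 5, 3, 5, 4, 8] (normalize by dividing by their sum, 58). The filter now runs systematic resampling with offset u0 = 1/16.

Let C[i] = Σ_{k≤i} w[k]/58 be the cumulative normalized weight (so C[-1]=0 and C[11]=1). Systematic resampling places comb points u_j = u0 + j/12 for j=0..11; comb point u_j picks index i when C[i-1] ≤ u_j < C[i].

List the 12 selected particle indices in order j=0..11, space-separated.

0 0 1 2 3 3 6 7 9 10 11 11

C = [9/58, 7/29, 11/29, 15/29, 16/29, 16/29, 33/58, 19/29, 41/58, 23/29, 25/29, 1]
j=0: u_0=1/16 ∈ [0, 9/58) → index 0
j=1: u_1=7/48 ∈ [0, 9/58) → index 0
j=2: u_2=11/48 ∈ [9/58, 7/29) → index 1
j=3: u_3=5/16 ∈ [7/29, 11/29) → index 2
j=4: u_4=19/48 ∈ [11/29, 15/29) → index 3
j=5: u_5=23/48 ∈ [11/29, 15/29) → index 3
j=6: u_6=9/16 ∈ [16/29, 33/58) → index 6
j=7: u_7=31/48 ∈ [33/58, 19/29) → index 7
j=8: u_8=35/48 ∈ [41/58, 23/29) → index 9
j=9: u_9=13/16 ∈ [23/29, 25/29) → index 10
j=10: u_10=43/48 ∈ [25/29, 1) → index 11
j=11: u_11=47/48 ∈ [25/29, 1) → index 11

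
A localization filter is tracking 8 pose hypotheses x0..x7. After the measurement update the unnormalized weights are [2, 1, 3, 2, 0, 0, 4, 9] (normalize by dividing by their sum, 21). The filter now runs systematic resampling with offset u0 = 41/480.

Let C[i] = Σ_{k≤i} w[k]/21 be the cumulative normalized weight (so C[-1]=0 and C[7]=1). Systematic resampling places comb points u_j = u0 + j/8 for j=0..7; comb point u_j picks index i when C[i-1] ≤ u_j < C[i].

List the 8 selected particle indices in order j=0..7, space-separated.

C = [2/21, 1/7, 2/7, 8/21, 8/21, 8/21, 4/7, 1]
j=0: u_0=41/480 ∈ [0, 2/21) → index 0
j=1: u_1=101/480 ∈ [1/7, 2/7) → index 2
j=2: u_2=161/480 ∈ [2/7, 8/21) → index 3
j=3: u_3=221/480 ∈ [8/21, 4/7) → index 6
j=4: u_4=281/480 ∈ [4/7, 1) → index 7
j=5: u_5=341/480 ∈ [4/7, 1) → index 7
j=6: u_6=401/480 ∈ [4/7, 1) → index 7
j=7: u_7=461/480 ∈ [4/7, 1) → index 7

0 2 3 6 7 7 7 7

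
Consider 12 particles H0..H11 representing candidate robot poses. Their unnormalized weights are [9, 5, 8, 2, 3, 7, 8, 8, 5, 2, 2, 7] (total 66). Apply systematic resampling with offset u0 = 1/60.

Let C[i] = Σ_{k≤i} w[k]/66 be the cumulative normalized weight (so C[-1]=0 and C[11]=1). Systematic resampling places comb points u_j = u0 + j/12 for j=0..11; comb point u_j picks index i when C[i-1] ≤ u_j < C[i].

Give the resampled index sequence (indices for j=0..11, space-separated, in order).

C = [3/22, 7/33, 1/3, 4/11, 9/22, 17/33, 7/11, 25/33, 5/6, 19/22, 59/66, 1]
j=0: u_0=1/60 ∈ [0, 3/22) → index 0
j=1: u_1=1/10 ∈ [0, 3/22) → index 0
j=2: u_2=11/60 ∈ [3/22, 7/33) → index 1
j=3: u_3=4/15 ∈ [7/33, 1/3) → index 2
j=4: u_4=7/20 ∈ [1/3, 4/11) → index 3
j=5: u_5=13/30 ∈ [9/22, 17/33) → index 5
j=6: u_6=31/60 ∈ [17/33, 7/11) → index 6
j=7: u_7=3/5 ∈ [17/33, 7/11) → index 6
j=8: u_8=41/60 ∈ [7/11, 25/33) → index 7
j=9: u_9=23/30 ∈ [25/33, 5/6) → index 8
j=10: u_10=17/20 ∈ [5/6, 19/22) → index 9
j=11: u_11=14/15 ∈ [59/66, 1) → index 11

0 0 1 2 3 5 6 6 7 8 9 11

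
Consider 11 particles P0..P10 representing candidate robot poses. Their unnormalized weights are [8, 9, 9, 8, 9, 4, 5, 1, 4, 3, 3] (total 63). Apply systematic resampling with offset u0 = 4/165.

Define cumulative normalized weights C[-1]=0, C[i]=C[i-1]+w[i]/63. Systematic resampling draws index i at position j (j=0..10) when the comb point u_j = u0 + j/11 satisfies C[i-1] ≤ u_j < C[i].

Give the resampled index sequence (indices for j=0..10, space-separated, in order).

0 0 1 2 2 3 4 4 6 8 9

C = [8/63, 17/63, 26/63, 34/63, 43/63, 47/63, 52/63, 53/63, 19/21, 20/21, 1]
j=0: u_0=4/165 ∈ [0, 8/63) → index 0
j=1: u_1=19/165 ∈ [0, 8/63) → index 0
j=2: u_2=34/165 ∈ [8/63, 17/63) → index 1
j=3: u_3=49/165 ∈ [17/63, 26/63) → index 2
j=4: u_4=64/165 ∈ [17/63, 26/63) → index 2
j=5: u_5=79/165 ∈ [26/63, 34/63) → index 3
j=6: u_6=94/165 ∈ [34/63, 43/63) → index 4
j=7: u_7=109/165 ∈ [34/63, 43/63) → index 4
j=8: u_8=124/165 ∈ [47/63, 52/63) → index 6
j=9: u_9=139/165 ∈ [53/63, 19/21) → index 8
j=10: u_10=14/15 ∈ [19/21, 20/21) → index 9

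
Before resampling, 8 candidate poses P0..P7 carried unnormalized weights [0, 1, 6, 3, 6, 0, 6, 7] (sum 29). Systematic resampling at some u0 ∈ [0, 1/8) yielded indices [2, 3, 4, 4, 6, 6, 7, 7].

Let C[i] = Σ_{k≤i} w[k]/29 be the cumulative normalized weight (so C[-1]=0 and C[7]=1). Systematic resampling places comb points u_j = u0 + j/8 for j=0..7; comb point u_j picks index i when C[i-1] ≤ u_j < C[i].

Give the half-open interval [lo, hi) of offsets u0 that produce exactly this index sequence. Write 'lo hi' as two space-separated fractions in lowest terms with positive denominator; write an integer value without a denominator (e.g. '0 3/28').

C = [0, 1/29, 7/29, 10/29, 16/29, 16/29, 22/29, 1]
j=0 picked index 2: u0 ∈ [1/29, 7/29)
j=1 picked index 3: u0 ∈ [27/232, 51/232)
j=2 picked index 4: u0 ∈ [11/116, 35/116)
j=3 picked index 4: u0 ∈ [-7/232, 41/232)
j=4 picked index 6: u0 ∈ [3/58, 15/58)
j=5 picked index 6: u0 ∈ [-17/232, 31/232)
j=6 picked index 7: u0 ∈ [1/116, 1/4)
j=7 picked index 7: u0 ∈ [-27/232, 1/8)
intersection: [27/232, 1/8)

27/232 1/8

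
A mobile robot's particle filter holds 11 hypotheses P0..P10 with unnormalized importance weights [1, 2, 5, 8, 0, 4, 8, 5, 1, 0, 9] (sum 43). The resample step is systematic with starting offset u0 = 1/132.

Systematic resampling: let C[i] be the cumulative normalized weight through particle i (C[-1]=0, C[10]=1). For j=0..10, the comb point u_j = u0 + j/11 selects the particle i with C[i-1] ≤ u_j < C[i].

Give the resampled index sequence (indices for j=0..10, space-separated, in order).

0 2 3 3 3 5 6 6 7 10 10

C = [1/43, 3/43, 8/43, 16/43, 16/43, 20/43, 28/43, 33/43, 34/43, 34/43, 1]
j=0: u_0=1/132 ∈ [0, 1/43) → index 0
j=1: u_1=13/132 ∈ [3/43, 8/43) → index 2
j=2: u_2=25/132 ∈ [8/43, 16/43) → index 3
j=3: u_3=37/132 ∈ [8/43, 16/43) → index 3
j=4: u_4=49/132 ∈ [8/43, 16/43) → index 3
j=5: u_5=61/132 ∈ [16/43, 20/43) → index 5
j=6: u_6=73/132 ∈ [20/43, 28/43) → index 6
j=7: u_7=85/132 ∈ [20/43, 28/43) → index 6
j=8: u_8=97/132 ∈ [28/43, 33/43) → index 7
j=9: u_9=109/132 ∈ [34/43, 1) → index 10
j=10: u_10=11/12 ∈ [34/43, 1) → index 10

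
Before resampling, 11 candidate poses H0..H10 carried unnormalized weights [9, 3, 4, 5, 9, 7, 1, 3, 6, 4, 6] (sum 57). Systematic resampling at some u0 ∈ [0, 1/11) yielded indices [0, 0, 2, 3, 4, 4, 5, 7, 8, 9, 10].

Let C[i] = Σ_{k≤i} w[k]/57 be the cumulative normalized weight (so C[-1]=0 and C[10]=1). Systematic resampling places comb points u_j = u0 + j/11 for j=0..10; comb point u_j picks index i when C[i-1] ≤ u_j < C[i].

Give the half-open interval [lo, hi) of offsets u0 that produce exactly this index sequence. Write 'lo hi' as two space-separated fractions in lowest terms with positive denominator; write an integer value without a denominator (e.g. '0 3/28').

1/33 14/209

C = [3/19, 4/19, 16/57, 7/19, 10/19, 37/57, 2/3, 41/57, 47/57, 17/19, 1]
j=0 picked index 0: u0 ∈ [0, 3/19)
j=1 picked index 0: u0 ∈ [-1/11, 14/209)
j=2 picked index 2: u0 ∈ [6/209, 62/627)
j=3 picked index 3: u0 ∈ [5/627, 20/209)
j=4 picked index 4: u0 ∈ [1/209, 34/209)
j=5 picked index 4: u0 ∈ [-18/209, 15/209)
j=6 picked index 5: u0 ∈ [-4/209, 65/627)
j=7 picked index 7: u0 ∈ [1/33, 52/627)
j=8 picked index 8: u0 ∈ [-5/627, 61/627)
j=9 picked index 9: u0 ∈ [4/627, 16/209)
j=10 picked index 10: u0 ∈ [-3/209, 1/11)
intersection: [1/33, 14/209)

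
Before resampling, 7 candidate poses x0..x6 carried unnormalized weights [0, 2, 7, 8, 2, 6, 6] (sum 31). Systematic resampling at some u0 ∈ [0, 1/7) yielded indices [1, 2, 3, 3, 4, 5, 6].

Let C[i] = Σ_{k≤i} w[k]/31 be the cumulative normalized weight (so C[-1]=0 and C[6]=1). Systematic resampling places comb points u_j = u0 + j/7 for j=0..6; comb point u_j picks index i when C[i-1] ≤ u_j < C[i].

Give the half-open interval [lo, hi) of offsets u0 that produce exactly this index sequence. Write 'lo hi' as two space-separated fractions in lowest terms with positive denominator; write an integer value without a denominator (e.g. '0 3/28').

C = [0, 2/31, 9/31, 17/31, 19/31, 25/31, 1]
j=0 picked index 1: u0 ∈ [0, 2/31)
j=1 picked index 2: u0 ∈ [-17/217, 32/217)
j=2 picked index 3: u0 ∈ [1/217, 57/217)
j=3 picked index 3: u0 ∈ [-30/217, 26/217)
j=4 picked index 4: u0 ∈ [-5/217, 9/217)
j=5 picked index 5: u0 ∈ [-22/217, 20/217)
j=6 picked index 6: u0 ∈ [-11/217, 1/7)
intersection: [1/217, 9/217)

1/217 9/217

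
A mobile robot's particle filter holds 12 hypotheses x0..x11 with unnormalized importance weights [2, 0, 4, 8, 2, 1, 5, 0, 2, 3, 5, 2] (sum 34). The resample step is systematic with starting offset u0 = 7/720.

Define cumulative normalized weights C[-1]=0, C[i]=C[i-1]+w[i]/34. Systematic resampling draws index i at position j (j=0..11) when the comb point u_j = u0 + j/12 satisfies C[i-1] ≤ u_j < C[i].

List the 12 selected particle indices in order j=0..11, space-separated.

C = [1/17, 1/17, 3/17, 7/17, 8/17, 1/2, 11/17, 11/17, 12/17, 27/34, 16/17, 1]
j=0: u_0=7/720 ∈ [0, 1/17) → index 0
j=1: u_1=67/720 ∈ [1/17, 3/17) → index 2
j=2: u_2=127/720 ∈ [1/17, 3/17) → index 2
j=3: u_3=187/720 ∈ [3/17, 7/17) → index 3
j=4: u_4=247/720 ∈ [3/17, 7/17) → index 3
j=5: u_5=307/720 ∈ [7/17, 8/17) → index 4
j=6: u_6=367/720 ∈ [1/2, 11/17) → index 6
j=7: u_7=427/720 ∈ [1/2, 11/17) → index 6
j=8: u_8=487/720 ∈ [11/17, 12/17) → index 8
j=9: u_9=547/720 ∈ [12/17, 27/34) → index 9
j=10: u_10=607/720 ∈ [27/34, 16/17) → index 10
j=11: u_11=667/720 ∈ [27/34, 16/17) → index 10

0 2 2 3 3 4 6 6 8 9 10 10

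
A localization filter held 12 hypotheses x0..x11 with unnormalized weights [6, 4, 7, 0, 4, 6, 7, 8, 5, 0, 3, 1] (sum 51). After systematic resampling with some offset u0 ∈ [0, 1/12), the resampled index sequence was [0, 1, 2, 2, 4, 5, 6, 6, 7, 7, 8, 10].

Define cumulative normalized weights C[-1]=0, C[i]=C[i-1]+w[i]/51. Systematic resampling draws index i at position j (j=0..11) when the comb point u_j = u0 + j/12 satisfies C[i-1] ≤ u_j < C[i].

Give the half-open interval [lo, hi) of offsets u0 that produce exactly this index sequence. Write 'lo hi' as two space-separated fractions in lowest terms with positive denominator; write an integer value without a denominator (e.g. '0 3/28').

7/204 13/204

C = [2/17, 10/51, 1/3, 1/3, 7/17, 9/17, 2/3, 14/17, 47/51, 47/51, 50/51, 1]
j=0 picked index 0: u0 ∈ [0, 2/17)
j=1 picked index 1: u0 ∈ [7/204, 23/204)
j=2 picked index 2: u0 ∈ [1/34, 1/6)
j=3 picked index 2: u0 ∈ [-11/204, 1/12)
j=4 picked index 4: u0 ∈ [0, 4/51)
j=5 picked index 5: u0 ∈ [-1/204, 23/204)
j=6 picked index 6: u0 ∈ [1/34, 1/6)
j=7 picked index 6: u0 ∈ [-11/204, 1/12)
j=8 picked index 7: u0 ∈ [0, 8/51)
j=9 picked index 7: u0 ∈ [-1/12, 5/68)
j=10 picked index 8: u0 ∈ [-1/102, 3/34)
j=11 picked index 10: u0 ∈ [1/204, 13/204)
intersection: [7/204, 13/204)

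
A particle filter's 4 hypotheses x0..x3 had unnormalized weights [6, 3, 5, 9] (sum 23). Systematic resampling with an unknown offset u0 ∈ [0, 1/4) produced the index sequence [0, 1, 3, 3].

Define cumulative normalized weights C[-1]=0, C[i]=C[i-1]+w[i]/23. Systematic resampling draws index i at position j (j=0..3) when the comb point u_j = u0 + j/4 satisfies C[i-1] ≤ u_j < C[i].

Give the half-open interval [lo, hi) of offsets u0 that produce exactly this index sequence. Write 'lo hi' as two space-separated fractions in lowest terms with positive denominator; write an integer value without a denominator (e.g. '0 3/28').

5/46 13/92

C = [6/23, 9/23, 14/23, 1]
j=0 picked index 0: u0 ∈ [0, 6/23)
j=1 picked index 1: u0 ∈ [1/92, 13/92)
j=2 picked index 3: u0 ∈ [5/46, 1/2)
j=3 picked index 3: u0 ∈ [-13/92, 1/4)
intersection: [5/46, 13/92)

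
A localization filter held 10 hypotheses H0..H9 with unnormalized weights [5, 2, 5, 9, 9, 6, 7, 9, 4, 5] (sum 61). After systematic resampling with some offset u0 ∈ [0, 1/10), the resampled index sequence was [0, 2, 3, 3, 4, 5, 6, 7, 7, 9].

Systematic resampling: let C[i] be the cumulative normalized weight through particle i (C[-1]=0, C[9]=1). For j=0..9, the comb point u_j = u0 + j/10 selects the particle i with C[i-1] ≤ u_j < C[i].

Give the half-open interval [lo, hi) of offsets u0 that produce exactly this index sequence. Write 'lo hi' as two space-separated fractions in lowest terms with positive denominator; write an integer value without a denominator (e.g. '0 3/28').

C = [5/61, 7/61, 12/61, 21/61, 30/61, 36/61, 43/61, 52/61, 56/61, 1]
j=0 picked index 0: u0 ∈ [0, 5/61)
j=1 picked index 2: u0 ∈ [9/610, 59/610)
j=2 picked index 3: u0 ∈ [-1/305, 44/305)
j=3 picked index 3: u0 ∈ [-63/610, 27/610)
j=4 picked index 4: u0 ∈ [-17/305, 28/305)
j=5 picked index 5: u0 ∈ [-1/122, 11/122)
j=6 picked index 6: u0 ∈ [-3/305, 32/305)
j=7 picked index 7: u0 ∈ [3/610, 93/610)
j=8 picked index 7: u0 ∈ [-29/305, 16/305)
j=9 picked index 9: u0 ∈ [11/610, 1/10)
intersection: [11/610, 27/610)

11/610 27/610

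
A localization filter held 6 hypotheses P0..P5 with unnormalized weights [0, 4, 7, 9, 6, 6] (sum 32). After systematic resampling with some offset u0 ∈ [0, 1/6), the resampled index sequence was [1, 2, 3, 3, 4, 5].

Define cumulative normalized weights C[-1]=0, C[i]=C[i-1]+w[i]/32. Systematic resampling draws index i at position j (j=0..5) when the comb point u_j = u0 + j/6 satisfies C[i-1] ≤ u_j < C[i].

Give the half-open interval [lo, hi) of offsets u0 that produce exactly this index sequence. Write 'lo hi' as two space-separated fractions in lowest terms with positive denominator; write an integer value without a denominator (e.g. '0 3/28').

C = [0, 1/8, 11/32, 5/8, 13/16, 1]
j=0 picked index 1: u0 ∈ [0, 1/8)
j=1 picked index 2: u0 ∈ [-1/24, 17/96)
j=2 picked index 3: u0 ∈ [1/96, 7/24)
j=3 picked index 3: u0 ∈ [-5/32, 1/8)
j=4 picked index 4: u0 ∈ [-1/24, 7/48)
j=5 picked index 5: u0 ∈ [-1/48, 1/6)
intersection: [1/96, 1/8)

1/96 1/8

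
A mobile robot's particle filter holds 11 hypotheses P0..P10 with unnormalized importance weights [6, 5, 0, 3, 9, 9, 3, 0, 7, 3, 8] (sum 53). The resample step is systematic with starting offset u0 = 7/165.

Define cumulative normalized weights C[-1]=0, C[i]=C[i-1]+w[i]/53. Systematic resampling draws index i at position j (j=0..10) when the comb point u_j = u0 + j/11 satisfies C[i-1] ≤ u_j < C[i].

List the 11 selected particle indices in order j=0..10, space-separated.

C = [6/53, 11/53, 11/53, 14/53, 23/53, 32/53, 35/53, 35/53, 42/53, 45/53, 1]
j=0: u_0=7/165 ∈ [0, 6/53) → index 0
j=1: u_1=2/15 ∈ [6/53, 11/53) → index 1
j=2: u_2=37/165 ∈ [11/53, 14/53) → index 3
j=3: u_3=52/165 ∈ [14/53, 23/53) → index 4
j=4: u_4=67/165 ∈ [14/53, 23/53) → index 4
j=5: u_5=82/165 ∈ [23/53, 32/53) → index 5
j=6: u_6=97/165 ∈ [23/53, 32/53) → index 5
j=7: u_7=112/165 ∈ [35/53, 42/53) → index 8
j=8: u_8=127/165 ∈ [35/53, 42/53) → index 8
j=9: u_9=142/165 ∈ [45/53, 1) → index 10
j=10: u_10=157/165 ∈ [45/53, 1) → index 10

0 1 3 4 4 5 5 8 8 10 10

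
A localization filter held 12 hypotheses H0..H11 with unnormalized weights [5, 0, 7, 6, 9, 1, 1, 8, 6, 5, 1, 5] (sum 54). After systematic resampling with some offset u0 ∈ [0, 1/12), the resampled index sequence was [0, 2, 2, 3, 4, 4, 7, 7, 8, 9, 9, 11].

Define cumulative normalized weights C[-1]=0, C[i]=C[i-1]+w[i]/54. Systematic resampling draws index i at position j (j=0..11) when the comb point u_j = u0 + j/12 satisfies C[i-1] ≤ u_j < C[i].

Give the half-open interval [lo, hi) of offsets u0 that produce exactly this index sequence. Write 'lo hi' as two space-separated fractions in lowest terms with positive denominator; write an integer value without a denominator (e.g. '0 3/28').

C = [5/54, 5/54, 2/9, 1/3, 1/2, 14/27, 29/54, 37/54, 43/54, 8/9, 49/54, 1]
j=0 picked index 0: u0 ∈ [0, 5/54)
j=1 picked index 2: u0 ∈ [1/108, 5/36)
j=2 picked index 2: u0 ∈ [-2/27, 1/18)
j=3 picked index 3: u0 ∈ [-1/36, 1/12)
j=4 picked index 4: u0 ∈ [0, 1/6)
j=5 picked index 4: u0 ∈ [-1/12, 1/12)
j=6 picked index 7: u0 ∈ [1/27, 5/27)
j=7 picked index 7: u0 ∈ [-5/108, 11/108)
j=8 picked index 8: u0 ∈ [1/54, 7/54)
j=9 picked index 9: u0 ∈ [5/108, 5/36)
j=10 picked index 9: u0 ∈ [-1/27, 1/18)
j=11 picked index 11: u0 ∈ [-1/108, 1/12)
intersection: [5/108, 1/18)

5/108 1/18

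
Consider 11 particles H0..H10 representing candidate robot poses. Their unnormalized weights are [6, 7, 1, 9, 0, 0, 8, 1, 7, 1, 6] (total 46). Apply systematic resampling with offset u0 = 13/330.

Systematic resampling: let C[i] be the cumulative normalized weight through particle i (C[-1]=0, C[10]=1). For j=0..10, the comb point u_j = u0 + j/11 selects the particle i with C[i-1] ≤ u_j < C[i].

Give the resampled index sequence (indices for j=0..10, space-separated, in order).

C = [3/23, 13/46, 7/23, 1/2, 1/2, 1/2, 31/46, 16/23, 39/46, 20/23, 1]
j=0: u_0=13/330 ∈ [0, 3/23) → index 0
j=1: u_1=43/330 ∈ [0, 3/23) → index 0
j=2: u_2=73/330 ∈ [3/23, 13/46) → index 1
j=3: u_3=103/330 ∈ [7/23, 1/2) → index 3
j=4: u_4=133/330 ∈ [7/23, 1/2) → index 3
j=5: u_5=163/330 ∈ [7/23, 1/2) → index 3
j=6: u_6=193/330 ∈ [1/2, 31/46) → index 6
j=7: u_7=223/330 ∈ [31/46, 16/23) → index 7
j=8: u_8=23/30 ∈ [16/23, 39/46) → index 8
j=9: u_9=283/330 ∈ [39/46, 20/23) → index 9
j=10: u_10=313/330 ∈ [20/23, 1) → index 10

0 0 1 3 3 3 6 7 8 9 10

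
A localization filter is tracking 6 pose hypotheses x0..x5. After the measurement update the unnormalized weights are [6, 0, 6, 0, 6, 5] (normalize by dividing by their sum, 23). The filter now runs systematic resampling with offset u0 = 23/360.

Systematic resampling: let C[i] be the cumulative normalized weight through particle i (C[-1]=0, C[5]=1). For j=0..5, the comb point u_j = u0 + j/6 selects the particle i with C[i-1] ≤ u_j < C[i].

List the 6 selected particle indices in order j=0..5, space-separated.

C = [6/23, 6/23, 12/23, 12/23, 18/23, 1]
j=0: u_0=23/360 ∈ [0, 6/23) → index 0
j=1: u_1=83/360 ∈ [0, 6/23) → index 0
j=2: u_2=143/360 ∈ [6/23, 12/23) → index 2
j=3: u_3=203/360 ∈ [12/23, 18/23) → index 4
j=4: u_4=263/360 ∈ [12/23, 18/23) → index 4
j=5: u_5=323/360 ∈ [18/23, 1) → index 5

0 0 2 4 4 5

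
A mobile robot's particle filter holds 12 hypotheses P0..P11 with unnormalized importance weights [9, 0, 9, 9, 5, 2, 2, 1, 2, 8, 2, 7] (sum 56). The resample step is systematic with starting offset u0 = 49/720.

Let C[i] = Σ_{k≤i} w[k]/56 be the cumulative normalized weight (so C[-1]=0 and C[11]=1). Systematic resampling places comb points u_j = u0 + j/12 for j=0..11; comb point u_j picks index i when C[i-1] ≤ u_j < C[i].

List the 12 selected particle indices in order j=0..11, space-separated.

0 0 2 2 3 4 4 7 9 9 11 11

C = [9/56, 9/56, 9/28, 27/56, 4/7, 17/28, 9/14, 37/56, 39/56, 47/56, 7/8, 1]
j=0: u_0=49/720 ∈ [0, 9/56) → index 0
j=1: u_1=109/720 ∈ [0, 9/56) → index 0
j=2: u_2=169/720 ∈ [9/56, 9/28) → index 2
j=3: u_3=229/720 ∈ [9/56, 9/28) → index 2
j=4: u_4=289/720 ∈ [9/28, 27/56) → index 3
j=5: u_5=349/720 ∈ [27/56, 4/7) → index 4
j=6: u_6=409/720 ∈ [27/56, 4/7) → index 4
j=7: u_7=469/720 ∈ [9/14, 37/56) → index 7
j=8: u_8=529/720 ∈ [39/56, 47/56) → index 9
j=9: u_9=589/720 ∈ [39/56, 47/56) → index 9
j=10: u_10=649/720 ∈ [7/8, 1) → index 11
j=11: u_11=709/720 ∈ [7/8, 1) → index 11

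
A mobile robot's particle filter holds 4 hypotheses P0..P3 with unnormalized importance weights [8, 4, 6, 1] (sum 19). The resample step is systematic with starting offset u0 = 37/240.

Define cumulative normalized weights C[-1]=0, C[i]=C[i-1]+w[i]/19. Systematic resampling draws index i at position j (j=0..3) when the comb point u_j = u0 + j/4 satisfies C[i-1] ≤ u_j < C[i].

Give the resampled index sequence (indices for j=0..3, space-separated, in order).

C = [8/19, 12/19, 18/19, 1]
j=0: u_0=37/240 ∈ [0, 8/19) → index 0
j=1: u_1=97/240 ∈ [0, 8/19) → index 0
j=2: u_2=157/240 ∈ [12/19, 18/19) → index 2
j=3: u_3=217/240 ∈ [12/19, 18/19) → index 2

0 0 2 2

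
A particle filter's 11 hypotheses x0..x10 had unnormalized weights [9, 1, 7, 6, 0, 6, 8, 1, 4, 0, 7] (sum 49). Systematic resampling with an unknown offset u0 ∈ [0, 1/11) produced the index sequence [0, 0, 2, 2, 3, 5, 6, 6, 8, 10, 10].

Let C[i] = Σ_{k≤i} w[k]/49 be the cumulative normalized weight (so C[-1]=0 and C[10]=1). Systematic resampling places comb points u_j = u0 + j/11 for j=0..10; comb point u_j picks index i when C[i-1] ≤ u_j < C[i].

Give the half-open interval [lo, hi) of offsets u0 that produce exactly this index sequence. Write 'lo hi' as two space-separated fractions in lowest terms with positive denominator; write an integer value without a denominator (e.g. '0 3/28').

26/539 40/539

C = [9/49, 10/49, 17/49, 23/49, 23/49, 29/49, 37/49, 38/49, 6/7, 6/7, 1]
j=0 picked index 0: u0 ∈ [0, 9/49)
j=1 picked index 0: u0 ∈ [-1/11, 50/539)
j=2 picked index 2: u0 ∈ [12/539, 89/539)
j=3 picked index 2: u0 ∈ [-37/539, 40/539)
j=4 picked index 3: u0 ∈ [-9/539, 57/539)
j=5 picked index 5: u0 ∈ [8/539, 74/539)
j=6 picked index 6: u0 ∈ [25/539, 113/539)
j=7 picked index 6: u0 ∈ [-24/539, 64/539)
j=8 picked index 8: u0 ∈ [26/539, 10/77)
j=9 picked index 10: u0 ∈ [3/77, 2/11)
j=10 picked index 10: u0 ∈ [-4/77, 1/11)
intersection: [26/539, 40/539)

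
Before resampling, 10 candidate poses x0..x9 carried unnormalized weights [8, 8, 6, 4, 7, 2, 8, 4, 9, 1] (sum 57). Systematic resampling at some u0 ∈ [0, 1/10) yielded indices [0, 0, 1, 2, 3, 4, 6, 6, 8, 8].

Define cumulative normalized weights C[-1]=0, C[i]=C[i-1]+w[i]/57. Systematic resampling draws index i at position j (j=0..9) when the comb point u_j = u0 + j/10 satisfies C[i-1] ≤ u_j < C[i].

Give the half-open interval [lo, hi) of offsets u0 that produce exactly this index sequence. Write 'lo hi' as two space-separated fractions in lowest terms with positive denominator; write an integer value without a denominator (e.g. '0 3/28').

7/285 23/570

C = [8/57, 16/57, 22/57, 26/57, 11/19, 35/57, 43/57, 47/57, 56/57, 1]
j=0 picked index 0: u0 ∈ [0, 8/57)
j=1 picked index 0: u0 ∈ [-1/10, 23/570)
j=2 picked index 1: u0 ∈ [-17/285, 23/285)
j=3 picked index 2: u0 ∈ [-11/570, 49/570)
j=4 picked index 3: u0 ∈ [-4/285, 16/285)
j=5 picked index 4: u0 ∈ [-5/114, 3/38)
j=6 picked index 6: u0 ∈ [4/285, 44/285)
j=7 picked index 6: u0 ∈ [-49/570, 31/570)
j=8 picked index 8: u0 ∈ [7/285, 52/285)
j=9 picked index 8: u0 ∈ [-43/570, 47/570)
intersection: [7/285, 23/570)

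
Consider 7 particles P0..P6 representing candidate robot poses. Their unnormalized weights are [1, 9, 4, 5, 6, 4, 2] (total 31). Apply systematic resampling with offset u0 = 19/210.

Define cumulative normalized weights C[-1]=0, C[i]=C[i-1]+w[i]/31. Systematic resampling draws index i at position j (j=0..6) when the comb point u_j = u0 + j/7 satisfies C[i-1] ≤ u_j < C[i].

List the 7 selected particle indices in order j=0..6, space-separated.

C = [1/31, 10/31, 14/31, 19/31, 25/31, 29/31, 1]
j=0: u_0=19/210 ∈ [1/31, 10/31) → index 1
j=1: u_1=7/30 ∈ [1/31, 10/31) → index 1
j=2: u_2=79/210 ∈ [10/31, 14/31) → index 2
j=3: u_3=109/210 ∈ [14/31, 19/31) → index 3
j=4: u_4=139/210 ∈ [19/31, 25/31) → index 4
j=5: u_5=169/210 ∈ [19/31, 25/31) → index 4
j=6: u_6=199/210 ∈ [29/31, 1) → index 6

1 1 2 3 4 4 6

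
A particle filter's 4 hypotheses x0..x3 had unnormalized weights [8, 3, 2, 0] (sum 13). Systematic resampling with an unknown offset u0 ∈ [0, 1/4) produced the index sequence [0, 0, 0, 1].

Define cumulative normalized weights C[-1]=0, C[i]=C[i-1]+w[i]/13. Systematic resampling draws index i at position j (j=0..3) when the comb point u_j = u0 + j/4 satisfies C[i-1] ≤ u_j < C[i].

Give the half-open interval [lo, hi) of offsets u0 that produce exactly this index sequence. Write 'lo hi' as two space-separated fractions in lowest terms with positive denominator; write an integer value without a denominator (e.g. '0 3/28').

0 5/52

C = [8/13, 11/13, 1, 1]
j=0 picked index 0: u0 ∈ [0, 8/13)
j=1 picked index 0: u0 ∈ [-1/4, 19/52)
j=2 picked index 0: u0 ∈ [-1/2, 3/26)
j=3 picked index 1: u0 ∈ [-7/52, 5/52)
intersection: [0, 5/52)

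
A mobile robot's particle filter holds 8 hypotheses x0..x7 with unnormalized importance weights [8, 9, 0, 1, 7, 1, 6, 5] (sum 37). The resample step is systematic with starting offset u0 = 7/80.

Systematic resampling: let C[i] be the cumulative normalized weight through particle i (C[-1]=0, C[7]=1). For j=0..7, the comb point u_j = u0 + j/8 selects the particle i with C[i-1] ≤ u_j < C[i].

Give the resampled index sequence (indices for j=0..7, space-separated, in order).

C = [8/37, 17/37, 17/37, 18/37, 25/37, 26/37, 32/37, 1]
j=0: u_0=7/80 ∈ [0, 8/37) → index 0
j=1: u_1=17/80 ∈ [0, 8/37) → index 0
j=2: u_2=27/80 ∈ [8/37, 17/37) → index 1
j=3: u_3=37/80 ∈ [17/37, 18/37) → index 3
j=4: u_4=47/80 ∈ [18/37, 25/37) → index 4
j=5: u_5=57/80 ∈ [26/37, 32/37) → index 6
j=6: u_6=67/80 ∈ [26/37, 32/37) → index 6
j=7: u_7=77/80 ∈ [32/37, 1) → index 7

0 0 1 3 4 6 6 7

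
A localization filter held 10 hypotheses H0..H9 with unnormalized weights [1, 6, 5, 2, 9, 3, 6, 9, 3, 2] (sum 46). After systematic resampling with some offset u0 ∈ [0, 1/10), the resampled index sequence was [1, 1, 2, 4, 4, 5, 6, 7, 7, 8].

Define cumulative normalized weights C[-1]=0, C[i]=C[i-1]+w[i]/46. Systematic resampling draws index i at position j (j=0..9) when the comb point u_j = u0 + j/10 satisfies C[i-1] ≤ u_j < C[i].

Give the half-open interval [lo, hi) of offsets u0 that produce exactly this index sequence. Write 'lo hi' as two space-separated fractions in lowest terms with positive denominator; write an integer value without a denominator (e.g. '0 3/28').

C = [1/46, 7/46, 6/23, 7/23, 1/2, 13/23, 16/23, 41/46, 22/23, 1]
j=0 picked index 1: u0 ∈ [1/46, 7/46)
j=1 picked index 1: u0 ∈ [-9/115, 6/115)
j=2 picked index 2: u0 ∈ [-11/230, 7/115)
j=3 picked index 4: u0 ∈ [1/230, 1/5)
j=4 picked index 4: u0 ∈ [-11/115, 1/10)
j=5 picked index 5: u0 ∈ [0, 3/46)
j=6 picked index 6: u0 ∈ [-4/115, 11/115)
j=7 picked index 7: u0 ∈ [-1/230, 22/115)
j=8 picked index 7: u0 ∈ [-12/115, 21/230)
j=9 picked index 8: u0 ∈ [-1/115, 13/230)
intersection: [1/46, 6/115)

1/46 6/115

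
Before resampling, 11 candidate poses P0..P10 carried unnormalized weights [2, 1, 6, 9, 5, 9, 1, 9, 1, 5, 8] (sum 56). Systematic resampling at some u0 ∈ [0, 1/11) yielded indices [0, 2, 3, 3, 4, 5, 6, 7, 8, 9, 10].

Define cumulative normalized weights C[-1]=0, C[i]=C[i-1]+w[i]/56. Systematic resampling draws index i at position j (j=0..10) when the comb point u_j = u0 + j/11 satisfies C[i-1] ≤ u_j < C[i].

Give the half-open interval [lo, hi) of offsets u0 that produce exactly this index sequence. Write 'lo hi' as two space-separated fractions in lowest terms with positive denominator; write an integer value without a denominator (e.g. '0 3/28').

2/77 1/28

C = [1/28, 3/56, 9/56, 9/28, 23/56, 4/7, 33/56, 3/4, 43/56, 6/7, 1]
j=0 picked index 0: u0 ∈ [0, 1/28)
j=1 picked index 2: u0 ∈ [-23/616, 43/616)
j=2 picked index 3: u0 ∈ [-13/616, 43/308)
j=3 picked index 3: u0 ∈ [-69/616, 15/308)
j=4 picked index 4: u0 ∈ [-13/308, 29/616)
j=5 picked index 5: u0 ∈ [-27/616, 9/77)
j=6 picked index 6: u0 ∈ [2/77, 27/616)
j=7 picked index 7: u0 ∈ [-29/616, 5/44)
j=8 picked index 8: u0 ∈ [1/44, 25/616)
j=9 picked index 9: u0 ∈ [-31/616, 3/77)
j=10 picked index 10: u0 ∈ [-4/77, 1/11)
intersection: [2/77, 1/28)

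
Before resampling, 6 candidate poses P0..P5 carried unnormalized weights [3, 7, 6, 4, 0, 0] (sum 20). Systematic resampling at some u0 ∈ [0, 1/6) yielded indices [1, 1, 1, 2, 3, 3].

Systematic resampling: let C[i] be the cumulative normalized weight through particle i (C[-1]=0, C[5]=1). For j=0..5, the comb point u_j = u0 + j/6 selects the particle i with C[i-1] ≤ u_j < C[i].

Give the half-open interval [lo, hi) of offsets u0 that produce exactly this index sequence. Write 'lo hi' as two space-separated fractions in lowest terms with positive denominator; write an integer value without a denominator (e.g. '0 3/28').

C = [3/20, 1/2, 4/5, 1, 1, 1]
j=0 picked index 1: u0 ∈ [3/20, 1/2)
j=1 picked index 1: u0 ∈ [-1/60, 1/3)
j=2 picked index 1: u0 ∈ [-11/60, 1/6)
j=3 picked index 2: u0 ∈ [0, 3/10)
j=4 picked index 3: u0 ∈ [2/15, 1/3)
j=5 picked index 3: u0 ∈ [-1/30, 1/6)
intersection: [3/20, 1/6)

3/20 1/6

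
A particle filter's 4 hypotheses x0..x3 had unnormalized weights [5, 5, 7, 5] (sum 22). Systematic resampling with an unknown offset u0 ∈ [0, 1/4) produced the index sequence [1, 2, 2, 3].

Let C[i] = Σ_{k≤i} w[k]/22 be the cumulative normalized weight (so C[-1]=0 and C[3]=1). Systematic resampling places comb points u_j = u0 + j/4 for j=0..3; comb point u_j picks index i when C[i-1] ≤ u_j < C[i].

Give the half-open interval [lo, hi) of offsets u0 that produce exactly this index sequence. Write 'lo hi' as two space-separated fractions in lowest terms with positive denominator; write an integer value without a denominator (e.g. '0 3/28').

C = [5/22, 5/11, 17/22, 1]
j=0 picked index 1: u0 ∈ [5/22, 5/11)
j=1 picked index 2: u0 ∈ [9/44, 23/44)
j=2 picked index 2: u0 ∈ [-1/22, 3/11)
j=3 picked index 3: u0 ∈ [1/44, 1/4)
intersection: [5/22, 1/4)

5/22 1/4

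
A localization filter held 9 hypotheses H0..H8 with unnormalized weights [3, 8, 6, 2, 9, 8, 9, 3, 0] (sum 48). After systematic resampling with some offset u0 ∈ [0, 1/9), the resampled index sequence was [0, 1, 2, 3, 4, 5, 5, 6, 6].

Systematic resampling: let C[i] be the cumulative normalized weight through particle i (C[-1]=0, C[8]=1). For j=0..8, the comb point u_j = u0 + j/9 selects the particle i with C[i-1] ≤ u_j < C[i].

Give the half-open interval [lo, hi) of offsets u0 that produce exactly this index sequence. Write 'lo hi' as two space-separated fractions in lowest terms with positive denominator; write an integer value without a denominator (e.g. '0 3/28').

C = [1/16, 11/48, 17/48, 19/48, 7/12, 3/4, 15/16, 1, 1]
j=0 picked index 0: u0 ∈ [0, 1/16)
j=1 picked index 1: u0 ∈ [-7/144, 17/144)
j=2 picked index 2: u0 ∈ [1/144, 19/144)
j=3 picked index 3: u0 ∈ [1/48, 1/16)
j=4 picked index 4: u0 ∈ [-7/144, 5/36)
j=5 picked index 5: u0 ∈ [1/36, 7/36)
j=6 picked index 5: u0 ∈ [-1/12, 1/12)
j=7 picked index 6: u0 ∈ [-1/36, 23/144)
j=8 picked index 6: u0 ∈ [-5/36, 7/144)
intersection: [1/36, 7/144)

1/36 7/144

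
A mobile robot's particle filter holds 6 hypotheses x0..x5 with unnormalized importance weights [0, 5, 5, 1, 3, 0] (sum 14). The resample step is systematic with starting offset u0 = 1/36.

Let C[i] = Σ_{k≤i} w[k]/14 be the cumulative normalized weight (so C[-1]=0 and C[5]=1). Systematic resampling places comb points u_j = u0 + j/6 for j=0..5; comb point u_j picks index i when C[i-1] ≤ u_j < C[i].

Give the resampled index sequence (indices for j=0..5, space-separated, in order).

C = [0, 5/14, 5/7, 11/14, 1, 1]
j=0: u_0=1/36 ∈ [0, 5/14) → index 1
j=1: u_1=7/36 ∈ [0, 5/14) → index 1
j=2: u_2=13/36 ∈ [5/14, 5/7) → index 2
j=3: u_3=19/36 ∈ [5/14, 5/7) → index 2
j=4: u_4=25/36 ∈ [5/14, 5/7) → index 2
j=5: u_5=31/36 ∈ [11/14, 1) → index 4

1 1 2 2 2 4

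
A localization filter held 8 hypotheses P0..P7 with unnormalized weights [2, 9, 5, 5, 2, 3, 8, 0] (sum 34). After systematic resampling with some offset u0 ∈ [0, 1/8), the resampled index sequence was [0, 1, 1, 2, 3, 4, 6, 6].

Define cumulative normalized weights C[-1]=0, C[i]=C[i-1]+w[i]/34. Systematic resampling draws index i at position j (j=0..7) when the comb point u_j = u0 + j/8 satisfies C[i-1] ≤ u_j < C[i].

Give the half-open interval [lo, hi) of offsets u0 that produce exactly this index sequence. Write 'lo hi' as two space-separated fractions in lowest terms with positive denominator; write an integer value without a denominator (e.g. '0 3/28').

1/68 7/136

C = [1/17, 11/34, 8/17, 21/34, 23/34, 13/17, 1, 1]
j=0 picked index 0: u0 ∈ [0, 1/17)
j=1 picked index 1: u0 ∈ [-9/136, 27/136)
j=2 picked index 1: u0 ∈ [-13/68, 5/68)
j=3 picked index 2: u0 ∈ [-7/136, 13/136)
j=4 picked index 3: u0 ∈ [-1/34, 2/17)
j=5 picked index 4: u0 ∈ [-1/136, 7/136)
j=6 picked index 6: u0 ∈ [1/68, 1/4)
j=7 picked index 6: u0 ∈ [-15/136, 1/8)
intersection: [1/68, 7/136)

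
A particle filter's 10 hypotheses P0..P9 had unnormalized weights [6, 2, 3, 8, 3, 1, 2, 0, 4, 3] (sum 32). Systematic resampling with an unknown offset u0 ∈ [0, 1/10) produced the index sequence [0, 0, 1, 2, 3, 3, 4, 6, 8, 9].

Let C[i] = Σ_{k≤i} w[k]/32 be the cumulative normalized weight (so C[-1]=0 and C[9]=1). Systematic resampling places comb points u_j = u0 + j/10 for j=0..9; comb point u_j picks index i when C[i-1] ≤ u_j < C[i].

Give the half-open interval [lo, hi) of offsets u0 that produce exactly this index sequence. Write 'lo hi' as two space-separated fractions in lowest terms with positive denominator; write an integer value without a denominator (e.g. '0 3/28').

3/160 7/160

C = [3/16, 1/4, 11/32, 19/32, 11/16, 23/32, 25/32, 25/32, 29/32, 1]
j=0 picked index 0: u0 ∈ [0, 3/16)
j=1 picked index 0: u0 ∈ [-1/10, 7/80)
j=2 picked index 1: u0 ∈ [-1/80, 1/20)
j=3 picked index 2: u0 ∈ [-1/20, 7/160)
j=4 picked index 3: u0 ∈ [-9/160, 31/160)
j=5 picked index 3: u0 ∈ [-5/32, 3/32)
j=6 picked index 4: u0 ∈ [-1/160, 7/80)
j=7 picked index 6: u0 ∈ [3/160, 13/160)
j=8 picked index 8: u0 ∈ [-3/160, 17/160)
j=9 picked index 9: u0 ∈ [1/160, 1/10)
intersection: [3/160, 7/160)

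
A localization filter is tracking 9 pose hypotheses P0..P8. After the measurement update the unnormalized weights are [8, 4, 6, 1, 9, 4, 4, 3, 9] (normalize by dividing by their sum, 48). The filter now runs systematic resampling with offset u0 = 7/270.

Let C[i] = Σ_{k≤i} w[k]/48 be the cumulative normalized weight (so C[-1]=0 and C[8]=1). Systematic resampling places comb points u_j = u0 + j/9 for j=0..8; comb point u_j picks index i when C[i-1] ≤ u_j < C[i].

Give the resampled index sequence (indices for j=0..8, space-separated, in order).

C = [1/6, 1/4, 3/8, 19/48, 7/12, 2/3, 3/4, 13/16, 1]
j=0: u_0=7/270 ∈ [0, 1/6) → index 0
j=1: u_1=37/270 ∈ [0, 1/6) → index 0
j=2: u_2=67/270 ∈ [1/6, 1/4) → index 1
j=3: u_3=97/270 ∈ [1/4, 3/8) → index 2
j=4: u_4=127/270 ∈ [19/48, 7/12) → index 4
j=5: u_5=157/270 ∈ [19/48, 7/12) → index 4
j=6: u_6=187/270 ∈ [2/3, 3/4) → index 6
j=7: u_7=217/270 ∈ [3/4, 13/16) → index 7
j=8: u_8=247/270 ∈ [13/16, 1) → index 8

0 0 1 2 4 4 6 7 8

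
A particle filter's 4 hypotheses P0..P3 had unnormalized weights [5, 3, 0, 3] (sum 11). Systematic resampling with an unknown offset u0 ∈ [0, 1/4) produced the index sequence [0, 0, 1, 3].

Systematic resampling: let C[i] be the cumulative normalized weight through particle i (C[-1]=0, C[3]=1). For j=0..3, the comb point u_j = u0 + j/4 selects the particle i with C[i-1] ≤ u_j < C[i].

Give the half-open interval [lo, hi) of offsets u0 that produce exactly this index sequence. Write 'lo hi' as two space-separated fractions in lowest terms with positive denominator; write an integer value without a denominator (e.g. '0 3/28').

C = [5/11, 8/11, 8/11, 1]
j=0 picked index 0: u0 ∈ [0, 5/11)
j=1 picked index 0: u0 ∈ [-1/4, 9/44)
j=2 picked index 1: u0 ∈ [-1/22, 5/22)
j=3 picked index 3: u0 ∈ [-1/44, 1/4)
intersection: [0, 9/44)

0 9/44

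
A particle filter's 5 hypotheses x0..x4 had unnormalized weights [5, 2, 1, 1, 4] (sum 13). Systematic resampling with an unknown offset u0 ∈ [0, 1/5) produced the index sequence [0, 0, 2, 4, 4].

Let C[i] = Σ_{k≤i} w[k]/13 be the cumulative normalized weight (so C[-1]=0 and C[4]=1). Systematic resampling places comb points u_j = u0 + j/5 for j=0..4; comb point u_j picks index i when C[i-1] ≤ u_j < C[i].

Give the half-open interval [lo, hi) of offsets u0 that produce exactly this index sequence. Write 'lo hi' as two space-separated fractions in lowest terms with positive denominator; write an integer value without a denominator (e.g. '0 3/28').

9/65 12/65

C = [5/13, 7/13, 8/13, 9/13, 1]
j=0 picked index 0: u0 ∈ [0, 5/13)
j=1 picked index 0: u0 ∈ [-1/5, 12/65)
j=2 picked index 2: u0 ∈ [9/65, 14/65)
j=3 picked index 4: u0 ∈ [6/65, 2/5)
j=4 picked index 4: u0 ∈ [-7/65, 1/5)
intersection: [9/65, 12/65)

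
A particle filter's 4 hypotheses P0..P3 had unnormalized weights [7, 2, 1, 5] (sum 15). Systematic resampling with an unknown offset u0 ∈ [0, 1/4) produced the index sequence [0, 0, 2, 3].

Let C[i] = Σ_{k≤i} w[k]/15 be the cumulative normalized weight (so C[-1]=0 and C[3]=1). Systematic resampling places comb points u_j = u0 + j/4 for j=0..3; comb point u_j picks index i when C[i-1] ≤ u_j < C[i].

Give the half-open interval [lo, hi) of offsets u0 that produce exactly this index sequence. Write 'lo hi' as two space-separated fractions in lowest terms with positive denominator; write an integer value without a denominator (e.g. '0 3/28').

1/10 1/6

C = [7/15, 3/5, 2/3, 1]
j=0 picked index 0: u0 ∈ [0, 7/15)
j=1 picked index 0: u0 ∈ [-1/4, 13/60)
j=2 picked index 2: u0 ∈ [1/10, 1/6)
j=3 picked index 3: u0 ∈ [-1/12, 1/4)
intersection: [1/10, 1/6)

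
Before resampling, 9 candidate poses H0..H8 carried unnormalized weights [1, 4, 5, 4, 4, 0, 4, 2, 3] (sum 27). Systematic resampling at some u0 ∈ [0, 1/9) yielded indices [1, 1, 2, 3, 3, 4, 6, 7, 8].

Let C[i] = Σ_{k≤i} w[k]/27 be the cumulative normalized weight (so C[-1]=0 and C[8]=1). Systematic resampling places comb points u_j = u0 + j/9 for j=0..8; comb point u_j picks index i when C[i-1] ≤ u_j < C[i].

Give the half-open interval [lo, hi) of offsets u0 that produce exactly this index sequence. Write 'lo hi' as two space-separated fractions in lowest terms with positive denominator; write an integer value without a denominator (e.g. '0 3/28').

1/27 2/27

C = [1/27, 5/27, 10/27, 14/27, 2/3, 2/3, 22/27, 8/9, 1]
j=0 picked index 1: u0 ∈ [1/27, 5/27)
j=1 picked index 1: u0 ∈ [-2/27, 2/27)
j=2 picked index 2: u0 ∈ [-1/27, 4/27)
j=3 picked index 3: u0 ∈ [1/27, 5/27)
j=4 picked index 3: u0 ∈ [-2/27, 2/27)
j=5 picked index 4: u0 ∈ [-1/27, 1/9)
j=6 picked index 6: u0 ∈ [0, 4/27)
j=7 picked index 7: u0 ∈ [1/27, 1/9)
j=8 picked index 8: u0 ∈ [0, 1/9)
intersection: [1/27, 2/27)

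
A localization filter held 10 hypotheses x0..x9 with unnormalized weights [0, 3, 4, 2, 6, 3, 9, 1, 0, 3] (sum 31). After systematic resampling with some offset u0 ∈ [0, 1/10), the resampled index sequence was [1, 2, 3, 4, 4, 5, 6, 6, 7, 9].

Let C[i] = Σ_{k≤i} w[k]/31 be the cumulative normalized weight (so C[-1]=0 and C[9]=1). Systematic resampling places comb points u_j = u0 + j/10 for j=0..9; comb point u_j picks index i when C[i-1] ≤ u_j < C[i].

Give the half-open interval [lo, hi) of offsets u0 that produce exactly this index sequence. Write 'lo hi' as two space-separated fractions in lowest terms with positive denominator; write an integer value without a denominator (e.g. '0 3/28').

11/155 5/62

C = [0, 3/31, 7/31, 9/31, 15/31, 18/31, 27/31, 28/31, 28/31, 1]
j=0 picked index 1: u0 ∈ [0, 3/31)
j=1 picked index 2: u0 ∈ [-1/310, 39/310)
j=2 picked index 3: u0 ∈ [4/155, 14/155)
j=3 picked index 4: u0 ∈ [-3/310, 57/310)
j=4 picked index 4: u0 ∈ [-17/155, 13/155)
j=5 picked index 5: u0 ∈ [-1/62, 5/62)
j=6 picked index 6: u0 ∈ [-3/155, 42/155)
j=7 picked index 6: u0 ∈ [-37/310, 53/310)
j=8 picked index 7: u0 ∈ [11/155, 16/155)
j=9 picked index 9: u0 ∈ [1/310, 1/10)
intersection: [11/155, 5/62)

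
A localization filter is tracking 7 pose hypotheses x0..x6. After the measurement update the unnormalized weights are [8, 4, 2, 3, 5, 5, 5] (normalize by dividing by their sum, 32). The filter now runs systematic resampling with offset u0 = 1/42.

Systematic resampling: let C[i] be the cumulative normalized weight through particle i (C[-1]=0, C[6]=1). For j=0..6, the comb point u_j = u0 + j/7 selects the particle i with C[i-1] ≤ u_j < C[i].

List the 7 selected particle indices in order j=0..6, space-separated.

0 0 1 3 4 5 6

C = [1/4, 3/8, 7/16, 17/32, 11/16, 27/32, 1]
j=0: u_0=1/42 ∈ [0, 1/4) → index 0
j=1: u_1=1/6 ∈ [0, 1/4) → index 0
j=2: u_2=13/42 ∈ [1/4, 3/8) → index 1
j=3: u_3=19/42 ∈ [7/16, 17/32) → index 3
j=4: u_4=25/42 ∈ [17/32, 11/16) → index 4
j=5: u_5=31/42 ∈ [11/16, 27/32) → index 5
j=6: u_6=37/42 ∈ [27/32, 1) → index 6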